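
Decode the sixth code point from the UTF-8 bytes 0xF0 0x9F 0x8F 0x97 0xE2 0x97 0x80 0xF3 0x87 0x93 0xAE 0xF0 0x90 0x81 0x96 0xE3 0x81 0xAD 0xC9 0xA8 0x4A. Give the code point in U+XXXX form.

Offset 0: leading byte 0xF0 = 11110000 → 4-byte char #1 = F0 9F 8F 97.
Offset 4: leading byte 0xE2 = 11100010 → 3-byte char #2 = E2 97 80.
Offset 7: leading byte 0xF3 = 11110011 → 4-byte char #3 = F3 87 93 AE.
Offset 11: leading byte 0xF0 = 11110000 → 4-byte char #4 = F0 90 81 96.
Offset 15: leading byte 0xE3 = 11100011 → 3-byte char #5 = E3 81 AD.
Offset 18: leading byte 0xC9 = 11001001 → 2-byte char #6 = C9 A8.
Leading byte 0xC9 = 11001001 matches 110xxxxx → 2-byte sequence.
Byte 1: 0xC9 = 11001001, payload 01001 (5 bits).
Byte 2: 0xA8 = 10101000 (10xxxxxx ✓), payload 101000.
Concatenate: 01001101000 = 0x268 (11 bits → U+0268).

U+0268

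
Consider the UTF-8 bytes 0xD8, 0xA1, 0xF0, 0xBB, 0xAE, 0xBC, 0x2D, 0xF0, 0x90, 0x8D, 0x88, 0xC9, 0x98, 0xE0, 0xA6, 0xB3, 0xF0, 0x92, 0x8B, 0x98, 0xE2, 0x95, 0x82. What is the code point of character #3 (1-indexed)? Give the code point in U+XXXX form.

Offset 0: leading byte 0xD8 = 11011000 → 2-byte char #1 = D8 A1.
Offset 2: leading byte 0xF0 = 11110000 → 4-byte char #2 = F0 BB AE BC.
Offset 6: leading byte 0x2D = 00101101 → 1-byte char #3 = 2D.
Leading byte 0x2D = 00101101 matches 0xxxxxxx → 1-byte sequence.
Byte 1: 0x2D = 00101101, payload 0101101 (7 bits).
Concatenate: 0101101 = 0x2D (7 bits → U+002D).

U+002D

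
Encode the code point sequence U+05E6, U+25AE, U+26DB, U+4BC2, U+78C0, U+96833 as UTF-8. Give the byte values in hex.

U+05E6: 2-byte form → D7 A6.
U+25AE: 3-byte form → E2 96 AE.
U+26DB: 3-byte form → E2 9B 9B.
U+4BC2: 3-byte form → E4 AF 82.
U+78C0: 3-byte form → E7 A3 80.
U+96833: 4-byte form → F2 96 A0 B3.
Concatenated (18 bytes): D7 A6 E2 96 AE E2 9B 9B E4 AF 82 E7 A3 80 F2 96 A0 B3.

D7 A6 E2 96 AE E2 9B 9B E4 AF 82 E7 A3 80 F2 96 A0 B3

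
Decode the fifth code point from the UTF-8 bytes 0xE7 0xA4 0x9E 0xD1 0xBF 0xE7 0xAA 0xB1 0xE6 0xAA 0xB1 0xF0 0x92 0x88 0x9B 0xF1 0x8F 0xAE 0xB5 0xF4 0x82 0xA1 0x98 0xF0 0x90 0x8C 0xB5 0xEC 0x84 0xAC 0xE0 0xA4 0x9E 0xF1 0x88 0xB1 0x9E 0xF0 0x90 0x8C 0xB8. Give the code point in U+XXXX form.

U+1221B

Offset 0: leading byte 0xE7 = 11100111 → 3-byte char #1 = E7 A4 9E.
Offset 3: leading byte 0xD1 = 11010001 → 2-byte char #2 = D1 BF.
Offset 5: leading byte 0xE7 = 11100111 → 3-byte char #3 = E7 AA B1.
Offset 8: leading byte 0xE6 = 11100110 → 3-byte char #4 = E6 AA B1.
Offset 11: leading byte 0xF0 = 11110000 → 4-byte char #5 = F0 92 88 9B.
Leading byte 0xF0 = 11110000 matches 11110xxx → 4-byte sequence.
Byte 1: 0xF0 = 11110000, payload 000 (3 bits).
Byte 2: 0x92 = 10010010 (10xxxxxx ✓), payload 010010.
Byte 3: 0x88 = 10001000 (10xxxxxx ✓), payload 001000.
Byte 4: 0x9B = 10011011 (10xxxxxx ✓), payload 011011.
Concatenate: 000010010001000011011 = 0x1221B (21 bits → U+1221B).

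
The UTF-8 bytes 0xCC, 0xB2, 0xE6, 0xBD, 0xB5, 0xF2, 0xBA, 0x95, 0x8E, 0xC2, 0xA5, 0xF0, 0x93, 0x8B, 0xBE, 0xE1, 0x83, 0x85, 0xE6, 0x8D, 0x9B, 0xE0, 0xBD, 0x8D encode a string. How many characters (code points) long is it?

Byte at offset 0: 0xCC = 11001100 → 2-byte char (#1). Advance 2.
Byte at offset 2: 0xE6 = 11100110 → 3-byte char (#2). Advance 3.
Byte at offset 5: 0xF2 = 11110010 → 4-byte char (#3). Advance 4.
Byte at offset 9: 0xC2 = 11000010 → 2-byte char (#4). Advance 2.
Byte at offset 11: 0xF0 = 11110000 → 4-byte char (#5). Advance 4.
Byte at offset 15: 0xE1 = 11100001 → 3-byte char (#6). Advance 3.
Byte at offset 18: 0xE6 = 11100110 → 3-byte char (#7). Advance 3.
Byte at offset 21: 0xE0 = 11100000 → 3-byte char (#8). Advance 3.
Reached end at offset 24 after 8 code points.

8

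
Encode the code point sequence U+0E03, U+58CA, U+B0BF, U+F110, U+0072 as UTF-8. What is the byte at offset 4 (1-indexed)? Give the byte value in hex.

1-indexed offset 4 is 0-indexed offset 3.
U+0E03 → 3-byte form E0 B8 83 at offsets 0–2.
U+58CA → 3-byte form E5 A3 8A at offsets 3–5.
Offset 3 falls in char 2's range; it's byte 1 of E5 A3 8A = 0xE5.

0xE5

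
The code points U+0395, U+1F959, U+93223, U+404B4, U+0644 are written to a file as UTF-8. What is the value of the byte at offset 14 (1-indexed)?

0xB4

1-indexed offset 14 is 0-indexed offset 13.
U+0395 → 2-byte form CE 95 at offsets 0–1.
U+1F959 → 4-byte form F0 9F A5 99 at offsets 2–5.
U+93223 → 4-byte form F2 93 88 A3 at offsets 6–9.
U+404B4 → 4-byte form F1 80 92 B4 at offsets 10–13.
Offset 13 falls in char 4's range; it's byte 4 of F1 80 92 B4 = 0xB4.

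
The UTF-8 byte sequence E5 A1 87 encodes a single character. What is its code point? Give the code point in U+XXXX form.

U+5847

Leading byte 0xE5 = 11100101 matches 1110xxxx → 3-byte sequence.
Byte 1: 0xE5 = 11100101, payload 0101 (4 bits).
Byte 2: 0xA1 = 10100001 (10xxxxxx ✓), payload 100001.
Byte 3: 0x87 = 10000111 (10xxxxxx ✓), payload 000111.
Concatenate: 0101100001000111 = 0x5847 (16 bits → U+5847).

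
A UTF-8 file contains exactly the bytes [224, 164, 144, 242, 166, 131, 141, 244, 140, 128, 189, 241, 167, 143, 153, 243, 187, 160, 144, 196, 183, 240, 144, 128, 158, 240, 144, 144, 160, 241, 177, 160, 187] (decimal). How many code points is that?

Byte at offset 0: 0xE0 = 11100000 → 3-byte char (#1). Advance 3.
Byte at offset 3: 0xF2 = 11110010 → 4-byte char (#2). Advance 4.
Byte at offset 7: 0xF4 = 11110100 → 4-byte char (#3). Advance 4.
Byte at offset 11: 0xF1 = 11110001 → 4-byte char (#4). Advance 4.
Byte at offset 15: 0xF3 = 11110011 → 4-byte char (#5). Advance 4.
Byte at offset 19: 0xC4 = 11000100 → 2-byte char (#6). Advance 2.
Byte at offset 21: 0xF0 = 11110000 → 4-byte char (#7). Advance 4.
Byte at offset 25: 0xF0 = 11110000 → 4-byte char (#8). Advance 4.
Byte at offset 29: 0xF1 = 11110001 → 4-byte char (#9). Advance 4.
Reached end at offset 33 after 9 code points.

9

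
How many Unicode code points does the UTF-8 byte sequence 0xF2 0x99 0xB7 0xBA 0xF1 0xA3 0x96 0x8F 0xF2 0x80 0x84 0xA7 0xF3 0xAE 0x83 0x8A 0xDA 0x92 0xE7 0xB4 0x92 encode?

6

Byte at offset 0: 0xF2 = 11110010 → 4-byte char (#1). Advance 4.
Byte at offset 4: 0xF1 = 11110001 → 4-byte char (#2). Advance 4.
Byte at offset 8: 0xF2 = 11110010 → 4-byte char (#3). Advance 4.
Byte at offset 12: 0xF3 = 11110011 → 4-byte char (#4). Advance 4.
Byte at offset 16: 0xDA = 11011010 → 2-byte char (#5). Advance 2.
Byte at offset 18: 0xE7 = 11100111 → 3-byte char (#6). Advance 3.
Reached end at offset 21 after 6 code points.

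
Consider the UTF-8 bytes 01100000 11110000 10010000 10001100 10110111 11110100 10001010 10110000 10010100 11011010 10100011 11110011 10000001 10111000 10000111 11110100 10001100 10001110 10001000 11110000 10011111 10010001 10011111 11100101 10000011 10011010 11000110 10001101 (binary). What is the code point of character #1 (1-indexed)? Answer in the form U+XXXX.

Offset 0: leading byte 0x60 = 01100000 → 1-byte char #1 = 60.
Leading byte 0x60 = 01100000 matches 0xxxxxxx → 1-byte sequence.
Byte 1: 0x60 = 01100000, payload 1100000 (7 bits).
Concatenate: 1100000 = 0x60 (7 bits → U+0060).

U+0060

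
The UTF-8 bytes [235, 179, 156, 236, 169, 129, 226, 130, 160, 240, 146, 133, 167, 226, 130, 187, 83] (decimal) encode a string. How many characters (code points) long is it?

6

Byte at offset 0: 0xEB = 11101011 → 3-byte char (#1). Advance 3.
Byte at offset 3: 0xEC = 11101100 → 3-byte char (#2). Advance 3.
Byte at offset 6: 0xE2 = 11100010 → 3-byte char (#3). Advance 3.
Byte at offset 9: 0xF0 = 11110000 → 4-byte char (#4). Advance 4.
Byte at offset 13: 0xE2 = 11100010 → 3-byte char (#5). Advance 3.
Byte at offset 16: 0x53 = 01010011 → 1-byte char (#6). Advance 1.
Reached end at offset 17 after 6 code points.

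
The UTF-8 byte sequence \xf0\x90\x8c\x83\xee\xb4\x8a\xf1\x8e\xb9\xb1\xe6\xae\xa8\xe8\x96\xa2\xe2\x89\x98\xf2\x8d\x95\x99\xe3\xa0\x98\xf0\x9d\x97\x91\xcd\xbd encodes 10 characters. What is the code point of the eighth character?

U+3818

Offset 0: leading byte 0xF0 = 11110000 → 4-byte char #1 = F0 90 8C 83.
Offset 4: leading byte 0xEE = 11101110 → 3-byte char #2 = EE B4 8A.
Offset 7: leading byte 0xF1 = 11110001 → 4-byte char #3 = F1 8E B9 B1.
Offset 11: leading byte 0xE6 = 11100110 → 3-byte char #4 = E6 AE A8.
Offset 14: leading byte 0xE8 = 11101000 → 3-byte char #5 = E8 96 A2.
Offset 17: leading byte 0xE2 = 11100010 → 3-byte char #6 = E2 89 98.
Offset 20: leading byte 0xF2 = 11110010 → 4-byte char #7 = F2 8D 95 99.
Offset 24: leading byte 0xE3 = 11100011 → 3-byte char #8 = E3 A0 98.
Leading byte 0xE3 = 11100011 matches 1110xxxx → 3-byte sequence.
Byte 1: 0xE3 = 11100011, payload 0011 (4 bits).
Byte 2: 0xA0 = 10100000 (10xxxxxx ✓), payload 100000.
Byte 3: 0x98 = 10011000 (10xxxxxx ✓), payload 011000.
Concatenate: 0011100000011000 = 0x3818 (16 bits → U+3818).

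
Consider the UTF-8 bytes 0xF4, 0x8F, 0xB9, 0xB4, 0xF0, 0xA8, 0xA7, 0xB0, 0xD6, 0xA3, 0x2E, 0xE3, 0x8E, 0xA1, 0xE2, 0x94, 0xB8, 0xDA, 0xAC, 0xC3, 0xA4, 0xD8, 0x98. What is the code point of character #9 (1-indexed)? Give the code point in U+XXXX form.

Offset 0: leading byte 0xF4 = 11110100 → 4-byte char #1 = F4 8F B9 B4.
Offset 4: leading byte 0xF0 = 11110000 → 4-byte char #2 = F0 A8 A7 B0.
Offset 8: leading byte 0xD6 = 11010110 → 2-byte char #3 = D6 A3.
Offset 10: leading byte 0x2E = 00101110 → 1-byte char #4 = 2E.
Offset 11: leading byte 0xE3 = 11100011 → 3-byte char #5 = E3 8E A1.
Offset 14: leading byte 0xE2 = 11100010 → 3-byte char #6 = E2 94 B8.
Offset 17: leading byte 0xDA = 11011010 → 2-byte char #7 = DA AC.
Offset 19: leading byte 0xC3 = 11000011 → 2-byte char #8 = C3 A4.
Offset 21: leading byte 0xD8 = 11011000 → 2-byte char #9 = D8 98.
Leading byte 0xD8 = 11011000 matches 110xxxxx → 2-byte sequence.
Byte 1: 0xD8 = 11011000, payload 11000 (5 bits).
Byte 2: 0x98 = 10011000 (10xxxxxx ✓), payload 011000.
Concatenate: 11000011000 = 0x618 (11 bits → U+0618).

U+0618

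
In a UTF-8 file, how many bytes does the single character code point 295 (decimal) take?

U+0127 = 0x127. UTF-8 uses 1 byte below 0x80, 2 below 0x800, 3 below 0x10000, 4 up to 0x10FFFF. 0x127 is in U+0080–U+07FF → 2 bytes.

2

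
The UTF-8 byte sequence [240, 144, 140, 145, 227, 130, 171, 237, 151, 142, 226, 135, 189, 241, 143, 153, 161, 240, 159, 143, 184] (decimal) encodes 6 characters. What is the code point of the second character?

U+30AB

Offset 0: leading byte 0xF0 = 11110000 → 4-byte char #1 = F0 90 8C 91.
Offset 4: leading byte 0xE3 = 11100011 → 3-byte char #2 = E3 82 AB.
Leading byte 0xE3 = 11100011 matches 1110xxxx → 3-byte sequence.
Byte 1: 0xE3 = 11100011, payload 0011 (4 bits).
Byte 2: 0x82 = 10000010 (10xxxxxx ✓), payload 000010.
Byte 3: 0xAB = 10101011 (10xxxxxx ✓), payload 101011.
Concatenate: 0011000010101011 = 0x30AB (16 bits → U+30AB).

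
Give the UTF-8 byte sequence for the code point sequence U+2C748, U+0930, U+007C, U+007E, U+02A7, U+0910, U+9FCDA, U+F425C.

F0 AC 9D 88 E0 A4 B0 7C 7E CA A7 E0 A4 90 F2 9F B3 9A F3 B4 89 9C

U+2C748: 4-byte form → F0 AC 9D 88.
U+0930: 3-byte form → E0 A4 B0.
U+007C: 1-byte form → 7C.
U+007E: 1-byte form → 7E.
U+02A7: 2-byte form → CA A7.
U+0910: 3-byte form → E0 A4 90.
U+9FCDA: 4-byte form → F2 9F B3 9A.
U+F425C: 4-byte form → F3 B4 89 9C.
Concatenated (22 bytes): F0 AC 9D 88 E0 A4 B0 7C 7E CA A7 E0 A4 90 F2 9F B3 9A F3 B4 89 9C.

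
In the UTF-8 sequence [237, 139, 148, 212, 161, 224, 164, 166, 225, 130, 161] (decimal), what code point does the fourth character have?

U+10A1

Offset 0: leading byte 0xED = 11101101 → 3-byte char #1 = ED 8B 94.
Offset 3: leading byte 0xD4 = 11010100 → 2-byte char #2 = D4 A1.
Offset 5: leading byte 0xE0 = 11100000 → 3-byte char #3 = E0 A4 A6.
Offset 8: leading byte 0xE1 = 11100001 → 3-byte char #4 = E1 82 A1.
Leading byte 0xE1 = 11100001 matches 1110xxxx → 3-byte sequence.
Byte 1: 0xE1 = 11100001, payload 0001 (4 bits).
Byte 2: 0x82 = 10000010 (10xxxxxx ✓), payload 000010.
Byte 3: 0xA1 = 10100001 (10xxxxxx ✓), payload 100001.
Concatenate: 0001000010100001 = 0x10A1 (16 bits → U+10A1).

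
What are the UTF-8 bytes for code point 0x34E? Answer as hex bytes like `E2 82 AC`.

U+034E = 0x34E = 846 decimal. In range U+0080–U+07FF → 2-byte form: 110xxxxx 10xxxxxx.
Binary (11 bits): 01101001110.
Split 5+6: 01101 | 001110.
Byte 1: 11001101 = 0xCD.
Byte 2: 10001110 = 0x8E.

CD 8E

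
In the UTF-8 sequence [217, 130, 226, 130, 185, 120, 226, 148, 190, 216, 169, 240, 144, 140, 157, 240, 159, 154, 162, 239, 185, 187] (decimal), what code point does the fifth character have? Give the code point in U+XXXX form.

U+0629

Offset 0: leading byte 0xD9 = 11011001 → 2-byte char #1 = D9 82.
Offset 2: leading byte 0xE2 = 11100010 → 3-byte char #2 = E2 82 B9.
Offset 5: leading byte 0x78 = 01111000 → 1-byte char #3 = 78.
Offset 6: leading byte 0xE2 = 11100010 → 3-byte char #4 = E2 94 BE.
Offset 9: leading byte 0xD8 = 11011000 → 2-byte char #5 = D8 A9.
Leading byte 0xD8 = 11011000 matches 110xxxxx → 2-byte sequence.
Byte 1: 0xD8 = 11011000, payload 11000 (5 bits).
Byte 2: 0xA9 = 10101001 (10xxxxxx ✓), payload 101001.
Concatenate: 11000101001 = 0x629 (11 bits → U+0629).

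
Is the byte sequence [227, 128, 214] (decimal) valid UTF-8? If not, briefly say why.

invalid (non-continuation byte where continuation expected)

Leading byte 0xE3 = 11100011 → 3-byte form.
Byte 3 is 0xD6 = 11010110, which is not 10xxxxxx — expected a continuation byte.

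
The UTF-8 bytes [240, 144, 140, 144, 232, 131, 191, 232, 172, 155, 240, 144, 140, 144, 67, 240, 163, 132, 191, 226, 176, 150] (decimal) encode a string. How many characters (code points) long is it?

Byte at offset 0: 0xF0 = 11110000 → 4-byte char (#1). Advance 4.
Byte at offset 4: 0xE8 = 11101000 → 3-byte char (#2). Advance 3.
Byte at offset 7: 0xE8 = 11101000 → 3-byte char (#3). Advance 3.
Byte at offset 10: 0xF0 = 11110000 → 4-byte char (#4). Advance 4.
Byte at offset 14: 0x43 = 01000011 → 1-byte char (#5). Advance 1.
Byte at offset 15: 0xF0 = 11110000 → 4-byte char (#6). Advance 4.
Byte at offset 19: 0xE2 = 11100010 → 3-byte char (#7). Advance 3.
Reached end at offset 22 after 7 code points.

7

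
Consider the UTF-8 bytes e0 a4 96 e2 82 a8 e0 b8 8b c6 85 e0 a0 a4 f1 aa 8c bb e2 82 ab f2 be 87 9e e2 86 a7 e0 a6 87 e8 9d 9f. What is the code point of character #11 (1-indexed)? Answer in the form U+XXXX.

U+875F

Offset 0: leading byte 0xE0 = 11100000 → 3-byte char #1 = E0 A4 96.
Offset 3: leading byte 0xE2 = 11100010 → 3-byte char #2 = E2 82 A8.
Offset 6: leading byte 0xE0 = 11100000 → 3-byte char #3 = E0 B8 8B.
Offset 9: leading byte 0xC6 = 11000110 → 2-byte char #4 = C6 85.
Offset 11: leading byte 0xE0 = 11100000 → 3-byte char #5 = E0 A0 A4.
Offset 14: leading byte 0xF1 = 11110001 → 4-byte char #6 = F1 AA 8C BB.
Offset 18: leading byte 0xE2 = 11100010 → 3-byte char #7 = E2 82 AB.
Offset 21: leading byte 0xF2 = 11110010 → 4-byte char #8 = F2 BE 87 9E.
Offset 25: leading byte 0xE2 = 11100010 → 3-byte char #9 = E2 86 A7.
Offset 28: leading byte 0xE0 = 11100000 → 3-byte char #10 = E0 A6 87.
Offset 31: leading byte 0xE8 = 11101000 → 3-byte char #11 = E8 9D 9F.
Leading byte 0xE8 = 11101000 matches 1110xxxx → 3-byte sequence.
Byte 1: 0xE8 = 11101000, payload 1000 (4 bits).
Byte 2: 0x9D = 10011101 (10xxxxxx ✓), payload 011101.
Byte 3: 0x9F = 10011111 (10xxxxxx ✓), payload 011111.
Concatenate: 1000011101011111 = 0x875F (16 bits → U+875F).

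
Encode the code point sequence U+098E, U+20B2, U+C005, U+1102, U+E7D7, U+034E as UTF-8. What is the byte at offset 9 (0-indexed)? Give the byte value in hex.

0xE1

U+098E → 3-byte form E0 A6 8E at offsets 0–2.
U+20B2 → 3-byte form E2 82 B2 at offsets 3–5.
U+C005 → 3-byte form EC 80 85 at offsets 6–8.
U+1102 → 3-byte form E1 84 82 at offsets 9–11.
Offset 9 falls in char 4's range; it's byte 1 of E1 84 82 = 0xE1.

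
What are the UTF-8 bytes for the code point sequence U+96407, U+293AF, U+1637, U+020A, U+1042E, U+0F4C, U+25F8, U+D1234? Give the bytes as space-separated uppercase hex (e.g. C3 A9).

U+96407: 4-byte form → F2 96 90 87.
U+293AF: 4-byte form → F0 A9 8E AF.
U+1637: 3-byte form → E1 98 B7.
U+020A: 2-byte form → C8 8A.
U+1042E: 4-byte form → F0 90 90 AE.
U+0F4C: 3-byte form → E0 BD 8C.
U+25F8: 3-byte form → E2 97 B8.
U+D1234: 4-byte form → F3 91 88 B4.
Concatenated (27 bytes): F2 96 90 87 F0 A9 8E AF E1 98 B7 C8 8A F0 90 90 AE E0 BD 8C E2 97 B8 F3 91 88 B4.

F2 96 90 87 F0 A9 8E AF E1 98 B7 C8 8A F0 90 90 AE E0 BD 8C E2 97 B8 F3 91 88 B4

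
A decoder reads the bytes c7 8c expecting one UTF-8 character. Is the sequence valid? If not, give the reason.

Leading byte 0xC7 = 11000111 → 2-byte form.
Continuation bytes 0x8C=10001100 all match 10xxxxxx.
Decoded value 0x1CC is ≥ 0x80 (shortest form) and not a surrogate.

valid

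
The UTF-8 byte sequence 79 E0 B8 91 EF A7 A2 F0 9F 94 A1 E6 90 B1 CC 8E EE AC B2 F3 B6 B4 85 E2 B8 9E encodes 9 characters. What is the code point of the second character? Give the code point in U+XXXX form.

Offset 0: leading byte 0x79 = 01111001 → 1-byte char #1 = 79.
Offset 1: leading byte 0xE0 = 11100000 → 3-byte char #2 = E0 B8 91.
Leading byte 0xE0 = 11100000 matches 1110xxxx → 3-byte sequence.
Byte 1: 0xE0 = 11100000, payload 0000 (4 bits).
Byte 2: 0xB8 = 10111000 (10xxxxxx ✓), payload 111000.
Byte 3: 0x91 = 10010001 (10xxxxxx ✓), payload 010001.
Concatenate: 0000111000010001 = 0xE11 (16 bits → U+0E11).

U+0E11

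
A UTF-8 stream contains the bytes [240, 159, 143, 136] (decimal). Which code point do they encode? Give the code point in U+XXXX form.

U+1F3C8

Leading byte 0xF0 = 11110000 matches 11110xxx → 4-byte sequence.
Byte 1: 0xF0 = 11110000, payload 000 (3 bits).
Byte 2: 0x9F = 10011111 (10xxxxxx ✓), payload 011111.
Byte 3: 0x8F = 10001111 (10xxxxxx ✓), payload 001111.
Byte 4: 0x88 = 10001000 (10xxxxxx ✓), payload 001000.
Concatenate: 000011111001111001000 = 0x1F3C8 (21 bits → U+1F3C8).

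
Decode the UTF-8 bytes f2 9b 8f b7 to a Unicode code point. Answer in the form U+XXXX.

U+9B3F7

Leading byte 0xF2 = 11110010 matches 11110xxx → 4-byte sequence.
Byte 1: 0xF2 = 11110010, payload 010 (3 bits).
Byte 2: 0x9B = 10011011 (10xxxxxx ✓), payload 011011.
Byte 3: 0x8F = 10001111 (10xxxxxx ✓), payload 001111.
Byte 4: 0xB7 = 10110111 (10xxxxxx ✓), payload 110111.
Concatenate: 010011011001111110111 = 0x9B3F7 (21 bits → U+9B3F7).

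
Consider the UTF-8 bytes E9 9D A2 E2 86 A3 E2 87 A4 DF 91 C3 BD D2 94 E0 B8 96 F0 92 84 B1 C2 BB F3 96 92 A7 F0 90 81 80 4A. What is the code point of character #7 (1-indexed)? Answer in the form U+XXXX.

Offset 0: leading byte 0xE9 = 11101001 → 3-byte char #1 = E9 9D A2.
Offset 3: leading byte 0xE2 = 11100010 → 3-byte char #2 = E2 86 A3.
Offset 6: leading byte 0xE2 = 11100010 → 3-byte char #3 = E2 87 A4.
Offset 9: leading byte 0xDF = 11011111 → 2-byte char #4 = DF 91.
Offset 11: leading byte 0xC3 = 11000011 → 2-byte char #5 = C3 BD.
Offset 13: leading byte 0xD2 = 11010010 → 2-byte char #6 = D2 94.
Offset 15: leading byte 0xE0 = 11100000 → 3-byte char #7 = E0 B8 96.
Leading byte 0xE0 = 11100000 matches 1110xxxx → 3-byte sequence.
Byte 1: 0xE0 = 11100000, payload 0000 (4 bits).
Byte 2: 0xB8 = 10111000 (10xxxxxx ✓), payload 111000.
Byte 3: 0x96 = 10010110 (10xxxxxx ✓), payload 010110.
Concatenate: 0000111000010110 = 0xE16 (16 bits → U+0E16).

U+0E16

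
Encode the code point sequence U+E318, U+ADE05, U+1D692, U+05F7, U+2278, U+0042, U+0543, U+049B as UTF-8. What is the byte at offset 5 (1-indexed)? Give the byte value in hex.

1-indexed offset 5 is 0-indexed offset 4.
U+E318 → 3-byte form EE 8C 98 at offsets 0–2.
U+ADE05 → 4-byte form F2 AD B8 85 at offsets 3–6.
Offset 4 falls in char 2's range; it's byte 2 of F2 AD B8 85 = 0xAD.

0xAD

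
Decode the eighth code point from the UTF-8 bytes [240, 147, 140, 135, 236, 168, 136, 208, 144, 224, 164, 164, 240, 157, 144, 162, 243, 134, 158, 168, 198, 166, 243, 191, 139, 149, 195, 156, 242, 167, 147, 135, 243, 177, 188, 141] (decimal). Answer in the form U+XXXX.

U+FF2D5

Offset 0: leading byte 0xF0 = 11110000 → 4-byte char #1 = F0 93 8C 87.
Offset 4: leading byte 0xEC = 11101100 → 3-byte char #2 = EC A8 88.
Offset 7: leading byte 0xD0 = 11010000 → 2-byte char #3 = D0 90.
Offset 9: leading byte 0xE0 = 11100000 → 3-byte char #4 = E0 A4 A4.
Offset 12: leading byte 0xF0 = 11110000 → 4-byte char #5 = F0 9D 90 A2.
Offset 16: leading byte 0xF3 = 11110011 → 4-byte char #6 = F3 86 9E A8.
Offset 20: leading byte 0xC6 = 11000110 → 2-byte char #7 = C6 A6.
Offset 22: leading byte 0xF3 = 11110011 → 4-byte char #8 = F3 BF 8B 95.
Leading byte 0xF3 = 11110011 matches 11110xxx → 4-byte sequence.
Byte 1: 0xF3 = 11110011, payload 011 (3 bits).
Byte 2: 0xBF = 10111111 (10xxxxxx ✓), payload 111111.
Byte 3: 0x8B = 10001011 (10xxxxxx ✓), payload 001011.
Byte 4: 0x95 = 10010101 (10xxxxxx ✓), payload 010101.
Concatenate: 011111111001011010101 = 0xFF2D5 (21 bits → U+FF2D5).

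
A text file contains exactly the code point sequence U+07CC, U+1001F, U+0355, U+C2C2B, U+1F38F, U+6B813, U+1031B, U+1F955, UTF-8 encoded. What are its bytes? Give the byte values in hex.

U+07CC: 2-byte form → DF 8C.
U+1001F: 4-byte form → F0 90 80 9F.
U+0355: 2-byte form → CD 95.
U+C2C2B: 4-byte form → F3 82 B0 AB.
U+1F38F: 4-byte form → F0 9F 8E 8F.
U+6B813: 4-byte form → F1 AB A0 93.
U+1031B: 4-byte form → F0 90 8C 9B.
U+1F955: 4-byte form → F0 9F A5 95.
Concatenated (28 bytes): DF 8C F0 90 80 9F CD 95 F3 82 B0 AB F0 9F 8E 8F F1 AB A0 93 F0 90 8C 9B F0 9F A5 95.

DF 8C F0 90 80 9F CD 95 F3 82 B0 AB F0 9F 8E 8F F1 AB A0 93 F0 90 8C 9B F0 9F A5 95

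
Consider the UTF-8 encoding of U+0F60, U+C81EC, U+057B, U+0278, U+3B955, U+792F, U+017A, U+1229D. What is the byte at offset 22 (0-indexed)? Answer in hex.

U+0F60 → 3-byte form E0 BD A0 at offsets 0–2.
U+C81EC → 4-byte form F3 88 87 AC at offsets 3–6.
U+057B → 2-byte form D5 BB at offsets 7–8.
U+0278 → 2-byte form C9 B8 at offsets 9–10.
U+3B955 → 4-byte form F0 BB A5 95 at offsets 11–14.
U+792F → 3-byte form E7 A4 AF at offsets 15–17.
U+017A → 2-byte form C5 BA at offsets 18–19.
U+1229D → 4-byte form F0 92 8A 9D at offsets 20–23.
Offset 22 falls in char 8's range; it's byte 3 of F0 92 8A 9D = 0x8A.

0x8A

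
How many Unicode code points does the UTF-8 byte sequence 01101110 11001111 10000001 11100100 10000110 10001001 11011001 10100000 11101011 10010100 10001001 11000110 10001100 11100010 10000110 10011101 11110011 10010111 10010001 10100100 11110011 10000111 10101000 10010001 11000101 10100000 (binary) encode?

Byte at offset 0: 0x6E = 01101110 → 1-byte char (#1). Advance 1.
Byte at offset 1: 0xCF = 11001111 → 2-byte char (#2). Advance 2.
Byte at offset 3: 0xE4 = 11100100 → 3-byte char (#3). Advance 3.
Byte at offset 6: 0xD9 = 11011001 → 2-byte char (#4). Advance 2.
Byte at offset 8: 0xEB = 11101011 → 3-byte char (#5). Advance 3.
Byte at offset 11: 0xC6 = 11000110 → 2-byte char (#6). Advance 2.
Byte at offset 13: 0xE2 = 11100010 → 3-byte char (#7). Advance 3.
Byte at offset 16: 0xF3 = 11110011 → 4-byte char (#8). Advance 4.
Byte at offset 20: 0xF3 = 11110011 → 4-byte char (#9). Advance 4.
Byte at offset 24: 0xC5 = 11000101 → 2-byte char (#10). Advance 2.
Reached end at offset 26 after 10 code points.

10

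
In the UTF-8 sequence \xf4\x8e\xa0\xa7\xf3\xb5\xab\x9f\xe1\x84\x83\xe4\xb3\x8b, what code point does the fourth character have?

Offset 0: leading byte 0xF4 = 11110100 → 4-byte char #1 = F4 8E A0 A7.
Offset 4: leading byte 0xF3 = 11110011 → 4-byte char #2 = F3 B5 AB 9F.
Offset 8: leading byte 0xE1 = 11100001 → 3-byte char #3 = E1 84 83.
Offset 11: leading byte 0xE4 = 11100100 → 3-byte char #4 = E4 B3 8B.
Leading byte 0xE4 = 11100100 matches 1110xxxx → 3-byte sequence.
Byte 1: 0xE4 = 11100100, payload 0100 (4 bits).
Byte 2: 0xB3 = 10110011 (10xxxxxx ✓), payload 110011.
Byte 3: 0x8B = 10001011 (10xxxxxx ✓), payload 001011.
Concatenate: 0100110011001011 = 0x4CCB (16 bits → U+4CCB).

U+4CCB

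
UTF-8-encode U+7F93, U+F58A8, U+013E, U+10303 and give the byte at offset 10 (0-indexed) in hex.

U+7F93 → 3-byte form E7 BE 93 at offsets 0–2.
U+F58A8 → 4-byte form F3 B5 A2 A8 at offsets 3–6.
U+013E → 2-byte form C4 BE at offsets 7–8.
U+10303 → 4-byte form F0 90 8C 83 at offsets 9–12.
Offset 10 falls in char 4's range; it's byte 2 of F0 90 8C 83 = 0x90.

0x90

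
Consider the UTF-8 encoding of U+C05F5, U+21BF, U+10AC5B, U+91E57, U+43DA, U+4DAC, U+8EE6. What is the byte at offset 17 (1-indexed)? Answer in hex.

1-indexed offset 17 is 0-indexed offset 16.
U+C05F5 → 4-byte form F3 80 97 B5 at offsets 0–3.
U+21BF → 3-byte form E2 86 BF at offsets 4–6.
U+10AC5B → 4-byte form F4 8A B1 9B at offsets 7–10.
U+91E57 → 4-byte form F2 91 B9 97 at offsets 11–14.
U+43DA → 3-byte form E4 8F 9A at offsets 15–17.
Offset 16 falls in char 5's range; it's byte 2 of E4 8F 9A = 0x8F.

0x8F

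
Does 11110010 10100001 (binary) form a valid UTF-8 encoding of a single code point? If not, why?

Leading byte 0xF2 = 11110010 → 4-byte form, but only 2 bytes are present.

invalid (sequence truncated)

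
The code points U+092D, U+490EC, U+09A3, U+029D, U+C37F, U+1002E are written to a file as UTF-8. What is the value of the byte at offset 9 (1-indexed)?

0xA6

1-indexed offset 9 is 0-indexed offset 8.
U+092D → 3-byte form E0 A4 AD at offsets 0–2.
U+490EC → 4-byte form F1 89 83 AC at offsets 3–6.
U+09A3 → 3-byte form E0 A6 A3 at offsets 7–9.
Offset 8 falls in char 3's range; it's byte 2 of E0 A6 A3 = 0xA6.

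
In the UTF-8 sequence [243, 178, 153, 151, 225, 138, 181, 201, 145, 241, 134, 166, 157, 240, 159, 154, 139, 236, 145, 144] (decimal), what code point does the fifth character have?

U+1F68B

Offset 0: leading byte 0xF3 = 11110011 → 4-byte char #1 = F3 B2 99 97.
Offset 4: leading byte 0xE1 = 11100001 → 3-byte char #2 = E1 8A B5.
Offset 7: leading byte 0xC9 = 11001001 → 2-byte char #3 = C9 91.
Offset 9: leading byte 0xF1 = 11110001 → 4-byte char #4 = F1 86 A6 9D.
Offset 13: leading byte 0xF0 = 11110000 → 4-byte char #5 = F0 9F 9A 8B.
Leading byte 0xF0 = 11110000 matches 11110xxx → 4-byte sequence.
Byte 1: 0xF0 = 11110000, payload 000 (3 bits).
Byte 2: 0x9F = 10011111 (10xxxxxx ✓), payload 011111.
Byte 3: 0x9A = 10011010 (10xxxxxx ✓), payload 011010.
Byte 4: 0x8B = 10001011 (10xxxxxx ✓), payload 001011.
Concatenate: 000011111011010001011 = 0x1F68B (21 bits → U+1F68B).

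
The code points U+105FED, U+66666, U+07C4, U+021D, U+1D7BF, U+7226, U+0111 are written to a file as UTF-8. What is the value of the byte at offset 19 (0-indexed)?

U+105FED → 4-byte form F4 85 BF AD at offsets 0–3.
U+66666 → 4-byte form F1 A6 99 A6 at offsets 4–7.
U+07C4 → 2-byte form DF 84 at offsets 8–9.
U+021D → 2-byte form C8 9D at offsets 10–11.
U+1D7BF → 4-byte form F0 9D 9E BF at offsets 12–15.
U+7226 → 3-byte form E7 88 A6 at offsets 16–18.
U+0111 → 2-byte form C4 91 at offsets 19–20.
Offset 19 falls in char 7's range; it's byte 1 of C4 91 = 0xC4.

0xC4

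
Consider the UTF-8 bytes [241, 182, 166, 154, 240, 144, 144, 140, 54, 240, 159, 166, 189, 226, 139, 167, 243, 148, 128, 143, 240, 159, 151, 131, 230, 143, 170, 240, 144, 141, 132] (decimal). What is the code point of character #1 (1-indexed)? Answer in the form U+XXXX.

Offset 0: leading byte 0xF1 = 11110001 → 4-byte char #1 = F1 B6 A6 9A.
Leading byte 0xF1 = 11110001 matches 11110xxx → 4-byte sequence.
Byte 1: 0xF1 = 11110001, payload 001 (3 bits).
Byte 2: 0xB6 = 10110110 (10xxxxxx ✓), payload 110110.
Byte 3: 0xA6 = 10100110 (10xxxxxx ✓), payload 100110.
Byte 4: 0x9A = 10011010 (10xxxxxx ✓), payload 011010.
Concatenate: 001110110100110011010 = 0x7699A (21 bits → U+7699A).

U+7699A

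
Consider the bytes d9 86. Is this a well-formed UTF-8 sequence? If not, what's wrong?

Leading byte 0xD9 = 11011001 → 2-byte form.
Continuation bytes 0x86=10000110 all match 10xxxxxx.
Decoded value 0x646 is ≥ 0x80 (shortest form) and not a surrogate.

valid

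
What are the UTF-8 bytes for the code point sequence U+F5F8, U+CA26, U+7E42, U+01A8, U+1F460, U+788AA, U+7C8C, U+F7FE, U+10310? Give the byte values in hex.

EF 97 B8 EC A8 A6 E7 B9 82 C6 A8 F0 9F 91 A0 F1 B8 A2 AA E7 B2 8C EF 9F BE F0 90 8C 90

U+F5F8: 3-byte form → EF 97 B8.
U+CA26: 3-byte form → EC A8 A6.
U+7E42: 3-byte form → E7 B9 82.
U+01A8: 2-byte form → C6 A8.
U+1F460: 4-byte form → F0 9F 91 A0.
U+788AA: 4-byte form → F1 B8 A2 AA.
U+7C8C: 3-byte form → E7 B2 8C.
U+F7FE: 3-byte form → EF 9F BE.
U+10310: 4-byte form → F0 90 8C 90.
Concatenated (29 bytes): EF 97 B8 EC A8 A6 E7 B9 82 C6 A8 F0 9F 91 A0 F1 B8 A2 AA E7 B2 8C EF 9F BE F0 90 8C 90.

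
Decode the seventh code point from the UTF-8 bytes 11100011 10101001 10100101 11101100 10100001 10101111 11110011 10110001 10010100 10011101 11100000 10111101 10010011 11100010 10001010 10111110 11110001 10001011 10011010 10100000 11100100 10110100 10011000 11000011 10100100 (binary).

U+4D18

Offset 0: leading byte 0xE3 = 11100011 → 3-byte char #1 = E3 A9 A5.
Offset 3: leading byte 0xEC = 11101100 → 3-byte char #2 = EC A1 AF.
Offset 6: leading byte 0xF3 = 11110011 → 4-byte char #3 = F3 B1 94 9D.
Offset 10: leading byte 0xE0 = 11100000 → 3-byte char #4 = E0 BD 93.
Offset 13: leading byte 0xE2 = 11100010 → 3-byte char #5 = E2 8A BE.
Offset 16: leading byte 0xF1 = 11110001 → 4-byte char #6 = F1 8B 9A A0.
Offset 20: leading byte 0xE4 = 11100100 → 3-byte char #7 = E4 B4 98.
Leading byte 0xE4 = 11100100 matches 1110xxxx → 3-byte sequence.
Byte 1: 0xE4 = 11100100, payload 0100 (4 bits).
Byte 2: 0xB4 = 10110100 (10xxxxxx ✓), payload 110100.
Byte 3: 0x98 = 10011000 (10xxxxxx ✓), payload 011000.
Concatenate: 0100110100011000 = 0x4D18 (16 bits → U+4D18).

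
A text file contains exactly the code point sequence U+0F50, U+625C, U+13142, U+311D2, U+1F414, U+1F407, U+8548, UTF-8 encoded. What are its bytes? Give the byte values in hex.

E0 BD 90 E6 89 9C F0 93 85 82 F0 B1 87 92 F0 9F 90 94 F0 9F 90 87 E8 95 88

U+0F50: 3-byte form → E0 BD 90.
U+625C: 3-byte form → E6 89 9C.
U+13142: 4-byte form → F0 93 85 82.
U+311D2: 4-byte form → F0 B1 87 92.
U+1F414: 4-byte form → F0 9F 90 94.
U+1F407: 4-byte form → F0 9F 90 87.
U+8548: 3-byte form → E8 95 88.
Concatenated (25 bytes): E0 BD 90 E6 89 9C F0 93 85 82 F0 B1 87 92 F0 9F 90 94 F0 9F 90 87 E8 95 88.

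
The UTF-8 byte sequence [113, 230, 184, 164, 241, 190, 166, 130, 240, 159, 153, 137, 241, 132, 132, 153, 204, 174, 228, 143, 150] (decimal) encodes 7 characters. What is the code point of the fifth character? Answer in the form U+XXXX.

U+44119

Offset 0: leading byte 0x71 = 01110001 → 1-byte char #1 = 71.
Offset 1: leading byte 0xE6 = 11100110 → 3-byte char #2 = E6 B8 A4.
Offset 4: leading byte 0xF1 = 11110001 → 4-byte char #3 = F1 BE A6 82.
Offset 8: leading byte 0xF0 = 11110000 → 4-byte char #4 = F0 9F 99 89.
Offset 12: leading byte 0xF1 = 11110001 → 4-byte char #5 = F1 84 84 99.
Leading byte 0xF1 = 11110001 matches 11110xxx → 4-byte sequence.
Byte 1: 0xF1 = 11110001, payload 001 (3 bits).
Byte 2: 0x84 = 10000100 (10xxxxxx ✓), payload 000100.
Byte 3: 0x84 = 10000100 (10xxxxxx ✓), payload 000100.
Byte 4: 0x99 = 10011001 (10xxxxxx ✓), payload 011001.
Concatenate: 001000100000100011001 = 0x44119 (21 bits → U+44119).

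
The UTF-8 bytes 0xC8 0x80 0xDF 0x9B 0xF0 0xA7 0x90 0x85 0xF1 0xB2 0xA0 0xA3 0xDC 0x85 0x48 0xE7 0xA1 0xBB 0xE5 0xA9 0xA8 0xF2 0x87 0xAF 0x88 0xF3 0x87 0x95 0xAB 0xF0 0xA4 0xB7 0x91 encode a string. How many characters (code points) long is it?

Byte at offset 0: 0xC8 = 11001000 → 2-byte char (#1). Advance 2.
Byte at offset 2: 0xDF = 11011111 → 2-byte char (#2). Advance 2.
Byte at offset 4: 0xF0 = 11110000 → 4-byte char (#3). Advance 4.
Byte at offset 8: 0xF1 = 11110001 → 4-byte char (#4). Advance 4.
Byte at offset 12: 0xDC = 11011100 → 2-byte char (#5). Advance 2.
Byte at offset 14: 0x48 = 01001000 → 1-byte char (#6). Advance 1.
Byte at offset 15: 0xE7 = 11100111 → 3-byte char (#7). Advance 3.
Byte at offset 18: 0xE5 = 11100101 → 3-byte char (#8). Advance 3.
Byte at offset 21: 0xF2 = 11110010 → 4-byte char (#9). Advance 4.
Byte at offset 25: 0xF3 = 11110011 → 4-byte char (#10). Advance 4.
Byte at offset 29: 0xF0 = 11110000 → 4-byte char (#11). Advance 4.
Reached end at offset 33 after 11 code points.

11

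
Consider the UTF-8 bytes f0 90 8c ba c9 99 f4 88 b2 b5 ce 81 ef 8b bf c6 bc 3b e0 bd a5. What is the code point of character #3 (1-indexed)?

U+108CB5

Offset 0: leading byte 0xF0 = 11110000 → 4-byte char #1 = F0 90 8C BA.
Offset 4: leading byte 0xC9 = 11001001 → 2-byte char #2 = C9 99.
Offset 6: leading byte 0xF4 = 11110100 → 4-byte char #3 = F4 88 B2 B5.
Leading byte 0xF4 = 11110100 matches 11110xxx → 4-byte sequence.
Byte 1: 0xF4 = 11110100, payload 100 (3 bits).
Byte 2: 0x88 = 10001000 (10xxxxxx ✓), payload 001000.
Byte 3: 0xB2 = 10110010 (10xxxxxx ✓), payload 110010.
Byte 4: 0xB5 = 10110101 (10xxxxxx ✓), payload 110101.
Concatenate: 100001000110010110101 = 0x108CB5 (21 bits → U+108CB5).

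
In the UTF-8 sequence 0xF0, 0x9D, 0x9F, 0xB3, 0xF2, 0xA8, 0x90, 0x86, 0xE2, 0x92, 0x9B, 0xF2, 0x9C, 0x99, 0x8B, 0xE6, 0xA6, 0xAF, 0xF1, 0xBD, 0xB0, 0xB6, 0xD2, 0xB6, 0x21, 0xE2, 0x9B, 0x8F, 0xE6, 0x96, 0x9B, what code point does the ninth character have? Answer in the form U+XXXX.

U+26CF

Offset 0: leading byte 0xF0 = 11110000 → 4-byte char #1 = F0 9D 9F B3.
Offset 4: leading byte 0xF2 = 11110010 → 4-byte char #2 = F2 A8 90 86.
Offset 8: leading byte 0xE2 = 11100010 → 3-byte char #3 = E2 92 9B.
Offset 11: leading byte 0xF2 = 11110010 → 4-byte char #4 = F2 9C 99 8B.
Offset 15: leading byte 0xE6 = 11100110 → 3-byte char #5 = E6 A6 AF.
Offset 18: leading byte 0xF1 = 11110001 → 4-byte char #6 = F1 BD B0 B6.
Offset 22: leading byte 0xD2 = 11010010 → 2-byte char #7 = D2 B6.
Offset 24: leading byte 0x21 = 00100001 → 1-byte char #8 = 21.
Offset 25: leading byte 0xE2 = 11100010 → 3-byte char #9 = E2 9B 8F.
Leading byte 0xE2 = 11100010 matches 1110xxxx → 3-byte sequence.
Byte 1: 0xE2 = 11100010, payload 0010 (4 bits).
Byte 2: 0x9B = 10011011 (10xxxxxx ✓), payload 011011.
Byte 3: 0x8F = 10001111 (10xxxxxx ✓), payload 001111.
Concatenate: 0010011011001111 = 0x26CF (16 bits → U+26CF).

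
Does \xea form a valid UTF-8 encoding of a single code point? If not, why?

invalid (sequence truncated)

Leading byte 0xEA = 11101010 → 3-byte form, but only 1 byte is present.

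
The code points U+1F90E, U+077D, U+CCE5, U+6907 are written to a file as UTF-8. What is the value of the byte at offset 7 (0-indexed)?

U+1F90E → 4-byte form F0 9F A4 8E at offsets 0–3.
U+077D → 2-byte form DD BD at offsets 4–5.
U+CCE5 → 3-byte form EC B3 A5 at offsets 6–8.
Offset 7 falls in char 3's range; it's byte 2 of EC B3 A5 = 0xB3.

0xB3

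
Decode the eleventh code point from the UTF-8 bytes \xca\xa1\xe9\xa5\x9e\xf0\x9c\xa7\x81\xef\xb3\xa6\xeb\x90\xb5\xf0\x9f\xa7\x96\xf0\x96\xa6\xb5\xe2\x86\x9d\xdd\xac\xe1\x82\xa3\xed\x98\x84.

U+D604

Offset 0: leading byte 0xCA = 11001010 → 2-byte char #1 = CA A1.
Offset 2: leading byte 0xE9 = 11101001 → 3-byte char #2 = E9 A5 9E.
Offset 5: leading byte 0xF0 = 11110000 → 4-byte char #3 = F0 9C A7 81.
Offset 9: leading byte 0xEF = 11101111 → 3-byte char #4 = EF B3 A6.
Offset 12: leading byte 0xEB = 11101011 → 3-byte char #5 = EB 90 B5.
Offset 15: leading byte 0xF0 = 11110000 → 4-byte char #6 = F0 9F A7 96.
Offset 19: leading byte 0xF0 = 11110000 → 4-byte char #7 = F0 96 A6 B5.
Offset 23: leading byte 0xE2 = 11100010 → 3-byte char #8 = E2 86 9D.
Offset 26: leading byte 0xDD = 11011101 → 2-byte char #9 = DD AC.
Offset 28: leading byte 0xE1 = 11100001 → 3-byte char #10 = E1 82 A3.
Offset 31: leading byte 0xED = 11101101 → 3-byte char #11 = ED 98 84.
Leading byte 0xED = 11101101 matches 1110xxxx → 3-byte sequence.
Byte 1: 0xED = 11101101, payload 1101 (4 bits).
Byte 2: 0x98 = 10011000 (10xxxxxx ✓), payload 011000.
Byte 3: 0x84 = 10000100 (10xxxxxx ✓), payload 000100.
Concatenate: 1101011000000100 = 0xD604 (16 bits → U+D604).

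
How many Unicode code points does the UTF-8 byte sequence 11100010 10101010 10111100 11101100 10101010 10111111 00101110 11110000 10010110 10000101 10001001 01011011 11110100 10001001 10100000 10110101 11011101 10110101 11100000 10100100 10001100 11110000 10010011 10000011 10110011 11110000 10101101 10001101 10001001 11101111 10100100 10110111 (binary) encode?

Byte at offset 0: 0xE2 = 11100010 → 3-byte char (#1). Advance 3.
Byte at offset 3: 0xEC = 11101100 → 3-byte char (#2). Advance 3.
Byte at offset 6: 0x2E = 00101110 → 1-byte char (#3). Advance 1.
Byte at offset 7: 0xF0 = 11110000 → 4-byte char (#4). Advance 4.
Byte at offset 11: 0x5B = 01011011 → 1-byte char (#5). Advance 1.
Byte at offset 12: 0xF4 = 11110100 → 4-byte char (#6). Advance 4.
Byte at offset 16: 0xDD = 11011101 → 2-byte char (#7). Advance 2.
Byte at offset 18: 0xE0 = 11100000 → 3-byte char (#8). Advance 3.
Byte at offset 21: 0xF0 = 11110000 → 4-byte char (#9). Advance 4.
Byte at offset 25: 0xF0 = 11110000 → 4-byte char (#10). Advance 4.
Byte at offset 29: 0xEF = 11101111 → 3-byte char (#11). Advance 3.
Reached end at offset 32 after 11 code points.

11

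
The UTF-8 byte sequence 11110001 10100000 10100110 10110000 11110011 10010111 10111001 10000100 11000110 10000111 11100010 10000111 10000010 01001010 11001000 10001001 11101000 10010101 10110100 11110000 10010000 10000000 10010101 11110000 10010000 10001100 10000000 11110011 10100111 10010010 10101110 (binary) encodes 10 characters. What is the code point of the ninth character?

U+10300

Offset 0: leading byte 0xF1 = 11110001 → 4-byte char #1 = F1 A0 A6 B0.
Offset 4: leading byte 0xF3 = 11110011 → 4-byte char #2 = F3 97 B9 84.
Offset 8: leading byte 0xC6 = 11000110 → 2-byte char #3 = C6 87.
Offset 10: leading byte 0xE2 = 11100010 → 3-byte char #4 = E2 87 82.
Offset 13: leading byte 0x4A = 01001010 → 1-byte char #5 = 4A.
Offset 14: leading byte 0xC8 = 11001000 → 2-byte char #6 = C8 89.
Offset 16: leading byte 0xE8 = 11101000 → 3-byte char #7 = E8 95 B4.
Offset 19: leading byte 0xF0 = 11110000 → 4-byte char #8 = F0 90 80 95.
Offset 23: leading byte 0xF0 = 11110000 → 4-byte char #9 = F0 90 8C 80.
Leading byte 0xF0 = 11110000 matches 11110xxx → 4-byte sequence.
Byte 1: 0xF0 = 11110000, payload 000 (3 bits).
Byte 2: 0x90 = 10010000 (10xxxxxx ✓), payload 010000.
Byte 3: 0x8C = 10001100 (10xxxxxx ✓), payload 001100.
Byte 4: 0x80 = 10000000 (10xxxxxx ✓), payload 000000.
Concatenate: 000010000001100000000 = 0x10300 (21 bits → U+10300).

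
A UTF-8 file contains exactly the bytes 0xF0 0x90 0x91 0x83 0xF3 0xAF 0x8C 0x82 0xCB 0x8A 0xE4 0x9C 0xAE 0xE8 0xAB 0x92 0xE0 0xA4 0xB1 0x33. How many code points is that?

Byte at offset 0: 0xF0 = 11110000 → 4-byte char (#1). Advance 4.
Byte at offset 4: 0xF3 = 11110011 → 4-byte char (#2). Advance 4.
Byte at offset 8: 0xCB = 11001011 → 2-byte char (#3). Advance 2.
Byte at offset 10: 0xE4 = 11100100 → 3-byte char (#4). Advance 3.
Byte at offset 13: 0xE8 = 11101000 → 3-byte char (#5). Advance 3.
Byte at offset 16: 0xE0 = 11100000 → 3-byte char (#6). Advance 3.
Byte at offset 19: 0x33 = 00110011 → 1-byte char (#7). Advance 1.
Reached end at offset 20 after 7 code points.

7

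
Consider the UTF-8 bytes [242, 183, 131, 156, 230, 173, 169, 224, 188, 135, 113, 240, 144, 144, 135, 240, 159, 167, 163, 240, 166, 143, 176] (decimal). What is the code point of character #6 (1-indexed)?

Offset 0: leading byte 0xF2 = 11110010 → 4-byte char #1 = F2 B7 83 9C.
Offset 4: leading byte 0xE6 = 11100110 → 3-byte char #2 = E6 AD A9.
Offset 7: leading byte 0xE0 = 11100000 → 3-byte char #3 = E0 BC 87.
Offset 10: leading byte 0x71 = 01110001 → 1-byte char #4 = 71.
Offset 11: leading byte 0xF0 = 11110000 → 4-byte char #5 = F0 90 90 87.
Offset 15: leading byte 0xF0 = 11110000 → 4-byte char #6 = F0 9F A7 A3.
Leading byte 0xF0 = 11110000 matches 11110xxx → 4-byte sequence.
Byte 1: 0xF0 = 11110000, payload 000 (3 bits).
Byte 2: 0x9F = 10011111 (10xxxxxx ✓), payload 011111.
Byte 3: 0xA7 = 10100111 (10xxxxxx ✓), payload 100111.
Byte 4: 0xA3 = 10100011 (10xxxxxx ✓), payload 100011.
Concatenate: 000011111100111100011 = 0x1F9E3 (21 bits → U+1F9E3).

U+1F9E3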